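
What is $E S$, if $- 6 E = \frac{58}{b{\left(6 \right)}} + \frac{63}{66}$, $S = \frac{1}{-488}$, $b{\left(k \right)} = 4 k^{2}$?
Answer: $\frac{1075}{2318976} \approx 0.00046357$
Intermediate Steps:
$S = - \frac{1}{488} \approx -0.0020492$
$E = - \frac{1075}{4752}$ ($E = - \frac{\frac{58}{4 \cdot 6^{2}} + \frac{63}{66}}{6} = - \frac{\frac{58}{4 \cdot 36} + 63 \cdot \frac{1}{66}}{6} = - \frac{\frac{58}{144} + \frac{21}{22}}{6} = - \frac{58 \cdot \frac{1}{144} + \frac{21}{22}}{6} = - \frac{\frac{29}{72} + \frac{21}{22}}{6} = \left(- \frac{1}{6}\right) \frac{1075}{792} = - \frac{1075}{4752} \approx -0.22622$)
$E S = \left(- \frac{1075}{4752}\right) \left(- \frac{1}{488}\right) = \frac{1075}{2318976}$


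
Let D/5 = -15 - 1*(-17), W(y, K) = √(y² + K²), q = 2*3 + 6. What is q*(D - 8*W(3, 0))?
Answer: -168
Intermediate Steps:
q = 12 (q = 6 + 6 = 12)
W(y, K) = √(K² + y²)
D = 10 (D = 5*(-15 - 1*(-17)) = 5*(-15 + 17) = 5*2 = 10)
q*(D - 8*W(3, 0)) = 12*(10 - 8*√(0² + 3²)) = 12*(10 - 8*√(0 + 9)) = 12*(10 - 8*√9) = 12*(10 - 8*3) = 12*(10 - 24) = 12*(-14) = -168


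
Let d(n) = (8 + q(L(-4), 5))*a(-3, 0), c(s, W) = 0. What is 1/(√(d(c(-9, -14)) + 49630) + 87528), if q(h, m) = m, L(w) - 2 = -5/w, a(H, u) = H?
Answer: 87528/7661101193 - √49591/7661101193 ≈ 1.1396e-5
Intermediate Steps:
L(w) = 2 - 5/w
d(n) = -39 (d(n) = (8 + 5)*(-3) = 13*(-3) = -39)
1/(√(d(c(-9, -14)) + 49630) + 87528) = 1/(√(-39 + 49630) + 87528) = 1/(√49591 + 87528) = 1/(87528 + √49591)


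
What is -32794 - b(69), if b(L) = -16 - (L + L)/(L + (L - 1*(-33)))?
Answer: -1868300/57 ≈ -32777.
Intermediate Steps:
b(L) = -16 - 2*L/(33 + 2*L) (b(L) = -16 - 2*L/(L + (L + 33)) = -16 - 2*L/(L + (33 + L)) = -16 - 2*L/(33 + 2*L))
-32794 - b(69) = -32794 - 2*(-264 - 17*69)/(33 + 2*69) = -32794 - 2*(-264 - 1173)/(33 + 138) = -32794 - 2*(-1437)/171 = -32794 - 1*(-958/57) = -32794 + 958/57 = -1868300/57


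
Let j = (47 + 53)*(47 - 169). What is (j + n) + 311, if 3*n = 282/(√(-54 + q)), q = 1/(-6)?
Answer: -11889 - 94*I*√78/65 ≈ -11889.0 - 12.772*I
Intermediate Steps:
q = -⅙ ≈ -0.16667
j = -12200 (j = 100*(-122) = -12200)
n = -94*I*√78/65 (n = (282/(√(-54 - ⅙)))/3 = (282/(√(-325/6)))/3 = (282/((5*I*√78/6)))/3 = (282*(-I*√78/65))/3 = (-282*I*√78/65)/3 = -94*I*√78/65 ≈ -12.772*I)
(j + n) + 311 = (-12200 - 94*I*√78/65) + 311 = -11889 - 94*I*√78/65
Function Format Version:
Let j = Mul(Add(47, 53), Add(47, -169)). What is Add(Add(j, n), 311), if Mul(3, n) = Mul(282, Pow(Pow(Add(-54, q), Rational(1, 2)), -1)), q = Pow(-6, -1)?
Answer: Add(-11889, Mul(Rational(-94, 65), I, Pow(78, Rational(1, 2)))) ≈ Add(-11889., Mul(-12.772, I))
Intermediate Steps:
q = Rational(-1, 6) ≈ -0.16667
j = -12200 (j = Mul(100, -122) = -12200)
n = Mul(Rational(-94, 65), I, Pow(78, Rational(1, 2))) (n = Mul(Rational(1, 3), Mul(282, Pow(Pow(Add(-54, Rational(-1, 6)), Rational(1, 2)), -1))) = Mul(Rational(1, 3), Mul(282, Pow(Pow(Rational(-325, 6), Rational(1, 2)), -1))) = Mul(Rational(1, 3), Mul(282, Pow(Mul(Rational(5, 6), I, Pow(78, Rational(1, 2))), -1))) = Mul(Rational(1, 3), Mul(282, Mul(Rational(-1, 65), I, Pow(78, Rational(1, 2))))) = Mul(Rational(1, 3), Mul(Rational(-282, 65), I, Pow(78, Rational(1, 2)))) = Mul(Rational(-94, 65), I, Pow(78, Rational(1, 2))) ≈ Mul(-12.772, I))
Add(Add(j, n), 311) = Add(Add(-12200, Mul(Rational(-94, 65), I, Pow(78, Rational(1, 2)))), 311) = Add(-11889, Mul(Rational(-94, 65), I, Pow(78, Rational(1, 2))))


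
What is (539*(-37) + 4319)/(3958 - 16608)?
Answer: 7812/6325 ≈ 1.2351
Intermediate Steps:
(539*(-37) + 4319)/(3958 - 16608) = (-19943 + 4319)/(-12650) = -15624*(-1/12650) = 7812/6325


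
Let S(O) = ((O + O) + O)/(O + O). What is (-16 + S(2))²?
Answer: 841/4 ≈ 210.25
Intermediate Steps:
S(O) = 3/2 (S(O) = (2*O + O)/((2*O)) = (3*O)*(1/(2*O)) = 3/2)
(-16 + S(2))² = (-16 + 3/2)² = (-29/2)² = 841/4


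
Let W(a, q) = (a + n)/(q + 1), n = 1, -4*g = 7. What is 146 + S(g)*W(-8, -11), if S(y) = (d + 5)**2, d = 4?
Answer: 2027/10 ≈ 202.70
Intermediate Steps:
g = -7/4 (g = -1/4*7 = -7/4 ≈ -1.7500)
W(a, q) = (1 + a)/(1 + q) (W(a, q) = (a + 1)/(q + 1) = (1 + a)/(1 + q))
S(y) = 81 (S(y) = (4 + 5)**2 = 9**2 = 81)
146 + S(g)*W(-8, -11) = 146 + 81*((1 - 8)/(1 - 11)) = 146 + 81*(-7/(-10)) = 146 + 81*(-1/10*(-7)) = 146 + 81*(7/10) = 146 + 567/10 = 2027/10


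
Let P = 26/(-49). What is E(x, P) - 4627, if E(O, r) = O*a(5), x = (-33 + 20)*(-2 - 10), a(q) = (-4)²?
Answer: -2131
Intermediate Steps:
a(q) = 16
P = -26/49 (P = 26*(-1/49) = -26/49 ≈ -0.53061)
x = 156 (x = -13*(-12) = 156)
E(O, r) = 16*O (E(O, r) = O*16 = 16*O)
E(x, P) - 4627 = 16*156 - 4627 = 2496 - 4627 = -2131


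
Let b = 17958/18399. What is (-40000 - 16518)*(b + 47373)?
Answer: -16420999420210/6133 ≈ -2.6775e+9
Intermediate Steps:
b = 5986/6133 (b = 17958*(1/18399) = 5986/6133 ≈ 0.97603)
(-40000 - 16518)*(b + 47373) = (-40000 - 16518)*(5986/6133 + 47373) = -56518*290544595/6133 = -16420999420210/6133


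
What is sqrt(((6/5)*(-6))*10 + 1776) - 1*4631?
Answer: -4631 + 2*sqrt(426) ≈ -4589.7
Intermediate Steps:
sqrt(((6/5)*(-6))*10 + 1776) - 1*4631 = sqrt(((6*(1/5))*(-6))*10 + 1776) - 4631 = sqrt(((6/5)*(-6))*10 + 1776) - 4631 = sqrt(-36/5*10 + 1776) - 4631 = sqrt(-72 + 1776) - 4631 = sqrt(1704) - 4631 = 2*sqrt(426) - 4631 = -4631 + 2*sqrt(426)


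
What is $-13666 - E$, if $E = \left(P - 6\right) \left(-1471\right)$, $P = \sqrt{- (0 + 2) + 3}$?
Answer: $-21021$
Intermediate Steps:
$P = 1$ ($P = \sqrt{\left(-1\right) 2 + 3} = \sqrt{-2 + 3} = \sqrt{1} = 1$)
$E = 7355$ ($E = \left(1 - 6\right) \left(-1471\right) = \left(-5\right) \left(-1471\right) = 7355$)
$-13666 - E = -13666 - 7355 = -21021$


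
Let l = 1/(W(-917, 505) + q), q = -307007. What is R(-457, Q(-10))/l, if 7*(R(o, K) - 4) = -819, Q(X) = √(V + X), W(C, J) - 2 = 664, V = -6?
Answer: 34616533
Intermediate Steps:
W(C, J) = 666 (W(C, J) = 2 + 664 = 666)
Q(X) = √(-6 + X)
R(o, K) = -113 (R(o, K) = 4 + (⅐)*(-819) = 4 - 117 = -113)
l = -1/306341 (l = 1/(666 - 307007) = 1/(-306341) = -1/306341 ≈ -3.2643e-6)
R(-457, Q(-10))/l = -113/(-1/306341) = -113*(-306341) = 34616533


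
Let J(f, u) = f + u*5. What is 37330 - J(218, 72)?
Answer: 36752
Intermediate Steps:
J(f, u) = f + 5*u
37330 - J(218, 72) = 37330 - (218 + 5*72) = 37330 - (218 + 360) = 37330 - 1*578 = 37330 - 578 = 36752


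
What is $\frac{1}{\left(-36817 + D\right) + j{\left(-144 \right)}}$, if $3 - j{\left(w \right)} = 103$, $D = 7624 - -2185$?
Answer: $- \frac{1}{27108} \approx -3.6889 \cdot 10^{-5}$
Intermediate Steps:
$D = 9809$ ($D = 7624 + 2185 = 9809$)
$j{\left(w \right)} = -100$ ($j{\left(w \right)} = 3 - 103 = -100$)
$\frac{1}{\left(-36817 + D\right) + j{\left(-144 \right)}} = \frac{1}{\left(-36817 + 9809\right) - 100} = \frac{1}{-27008 - 100} = \frac{1}{-27108} = - \frac{1}{27108}$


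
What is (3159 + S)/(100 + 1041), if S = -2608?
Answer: 551/1141 ≈ 0.48291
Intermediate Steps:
(3159 + S)/(100 + 1041) = (3159 - 2608)/(100 + 1041) = 551/1141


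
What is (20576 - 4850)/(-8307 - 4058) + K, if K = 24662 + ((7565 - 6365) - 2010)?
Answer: 294914254/12365 ≈ 23851.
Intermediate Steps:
K = 23852 (K = 24662 + (1200 - 2010) = 24662 - 810 = 23852)
(20576 - 4850)/(-8307 - 4058) + K = (20576 - 4850)/(-8307 - 4058) + 23852 = 15726/(-12365) + 23852 = 15726*(-1/12365) + 23852 = -15726/12365 + 23852 = 294914254/12365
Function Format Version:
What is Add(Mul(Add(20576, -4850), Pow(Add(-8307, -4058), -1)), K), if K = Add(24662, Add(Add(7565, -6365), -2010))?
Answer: Rational(294914254, 12365) ≈ 23851.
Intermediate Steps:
K = 23852 (K = Add(24662, Add(1200, -2010)) = Add(24662, -810) = 23852)
Add(Mul(Add(20576, -4850), Pow(Add(-8307, -4058), -1)), K) = Add(Mul(Add(20576, -4850), Pow(Add(-8307, -4058), -1)), 23852) = Add(Mul(15726, Pow(-12365, -1)), 23852) = Add(Mul(15726, Rational(-1, 12365)), 23852) = Add(Rational(-15726, 12365), 23852) = Rational(294914254, 12365)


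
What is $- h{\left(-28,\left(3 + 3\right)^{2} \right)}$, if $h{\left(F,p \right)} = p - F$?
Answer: $-64$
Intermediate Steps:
$- h{\left(-28,\left(3 + 3\right)^{2} \right)} = - (\left(3 + 3\right)^{2} - -28) = - (6^{2} + 28) = - (36 + 28) = \left(-1\right) 64 = -64$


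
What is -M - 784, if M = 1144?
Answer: -1928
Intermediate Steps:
-M - 784 = -1*1144 - 784 = -1144 - 784 = -1928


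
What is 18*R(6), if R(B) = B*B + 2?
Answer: 684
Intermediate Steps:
R(B) = 2 + B**2 (R(B) = B**2 + 2 = 2 + B**2)
18*R(6) = 18*(2 + 6**2) = 18*(2 + 36) = 18*38 = 684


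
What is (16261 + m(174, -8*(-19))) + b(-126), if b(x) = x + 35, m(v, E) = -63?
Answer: 16107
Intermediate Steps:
b(x) = 35 + x
(16261 + m(174, -8*(-19))) + b(-126) = (16261 - 63) + (35 - 126) = 16198 - 91 = 16107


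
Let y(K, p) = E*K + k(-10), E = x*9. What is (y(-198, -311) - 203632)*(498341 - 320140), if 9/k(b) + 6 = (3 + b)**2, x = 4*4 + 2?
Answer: -1806144652435/43 ≈ -4.2003e+10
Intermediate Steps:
x = 18 (x = 16 + 2 = 18)
E = 162 (E = 18*9 = 162)
k(b) = 9/(-6 + (3 + b)**2)
y(K, p) = 9/43 + 162*K (y(K, p) = 162*K + 9/(-6 + (3 - 10)**2) = 162*K + 9/(-6 + (-7)**2) = 162*K + 9/(-6 + 49) = 162*K + 9/43 = 9/43 + 162*K)
(y(-198, -311) - 203632)*(498341 - 320140) = ((9/43 + 162*(-198)) - 203632)*(498341 - 320140) = ((9/43 - 32076) - 203632)*178201 = (-1379259/43 - 203632)*178201 = -10135435/43*178201 = -1806144652435/43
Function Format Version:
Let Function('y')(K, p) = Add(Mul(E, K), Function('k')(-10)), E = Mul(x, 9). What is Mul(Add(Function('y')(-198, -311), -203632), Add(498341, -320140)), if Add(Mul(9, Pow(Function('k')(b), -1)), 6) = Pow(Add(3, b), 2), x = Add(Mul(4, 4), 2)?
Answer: Rational(-1806144652435, 43) ≈ -4.2003e+10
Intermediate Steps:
x = 18 (x = Add(16, 2) = 18)
E = 162 (E = Mul(18, 9) = 162)
Function('k')(b) = Mul(9, Pow(Add(-6, Pow(Add(3, b), 2)), -1))
Function('y')(K, p) = Add(Rational(9, 43), Mul(162, K)) (Function('y')(K, p) = Add(Mul(162, K), Mul(9, Pow(Add(-6, Pow(Add(3, -10), 2)), -1))) = Add(Mul(162, K), Mul(9, Pow(Add(-6, Pow(-7, 2)), -1))) = Add(Mul(162, K), Mul(9, Pow(Add(-6, 49), -1))) = Add(Mul(162, K), Mul(9, Pow(43, -1))) = Add(Mul(162, K), Mul(9, Rational(1, 43))) = Add(Mul(162, K), Rational(9, 43)) = Add(Rational(9, 43), Mul(162, K)))
Mul(Add(Function('y')(-198, -311), -203632), Add(498341, -320140)) = Mul(Add(Add(Rational(9, 43), Mul(162, -198)), -203632), Add(498341, -320140)) = Mul(Add(Add(Rational(9, 43), -32076), -203632), 178201) = Mul(Add(Rational(-1379259, 43), -203632), 178201) = Mul(Rational(-10135435, 43), 178201) = Rational(-1806144652435, 43)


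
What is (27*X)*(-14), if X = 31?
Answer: -11718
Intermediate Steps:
(27*X)*(-14) = (27*31)*(-14) = 837*(-14) = -11718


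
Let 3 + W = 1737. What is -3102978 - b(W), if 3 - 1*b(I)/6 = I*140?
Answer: -1646436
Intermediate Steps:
W = 1734 (W = -3 + 1737 = 1734)
b(I) = 18 - 840*I (b(I) = 18 - 6*I*140 = 18 - 840*I)
-3102978 - b(W) = -3102978 - (18 - 840*1734) = -3102978 - (18 - 1456560) = -3102978 - 1*(-1456542) = -3102978 + 1456542 = -1646436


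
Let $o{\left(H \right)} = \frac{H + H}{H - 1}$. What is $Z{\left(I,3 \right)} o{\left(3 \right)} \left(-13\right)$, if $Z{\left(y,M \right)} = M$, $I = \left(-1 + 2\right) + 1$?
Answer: $-117$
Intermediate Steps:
$I = 2$ ($I = 1 + 1 = 2$)
$o{\left(H \right)} = \frac{2 H}{-1 + H}$
$Z{\left(I,3 \right)} o{\left(3 \right)} \left(-13\right) = 3 \cdot 2 \cdot 3 \frac{1}{-1 + 3} \left(-13\right) = 3 \cdot 2 \cdot 3 \cdot \frac{1}{2} \left(-13\right) = 3 \cdot 3 \left(-13\right) = 9 \left(-13\right) = -117$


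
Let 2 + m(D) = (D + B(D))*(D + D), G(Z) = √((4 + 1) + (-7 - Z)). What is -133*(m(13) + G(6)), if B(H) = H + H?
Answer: -134596 - 266*I*√2 ≈ -1.346e+5 - 376.18*I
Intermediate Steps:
B(H) = 2*H
G(Z) = √(-2 - Z) (G(Z) = √(5 + (-7 - Z)) = √(-2 - Z))
m(D) = -2 + 6*D² (m(D) = -2 + (D + 2*D)*(D + D) = -2 + (3*D)*(2*D) = -2 + 6*D²)
-133*(m(13) + G(6)) = -133*((-2 + 6*13²) + √(-2 - 1*6)) = -133*((-2 + 6*169) + √(-2 - 6)) = -133*((-2 + 1014) + √(-8)) = -133*(1012 + 2*I*√2) = -134596 - 266*I*√2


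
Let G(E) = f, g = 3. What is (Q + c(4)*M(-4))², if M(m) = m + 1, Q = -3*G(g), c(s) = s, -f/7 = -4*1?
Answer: 9216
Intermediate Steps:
f = 28 (f = -(-28) = -7*(-4) = 28)
G(E) = 28
Q = -84 (Q = -3*28 = -84)
M(m) = 1 + m
(Q + c(4)*M(-4))² = (-84 + 4*(1 - 4))² = (-84 + 4*(-3))² = (-84 - 12)² = (-96)² = 9216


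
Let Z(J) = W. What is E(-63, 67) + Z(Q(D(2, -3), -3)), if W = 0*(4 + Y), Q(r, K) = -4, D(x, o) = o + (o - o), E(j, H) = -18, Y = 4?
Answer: -18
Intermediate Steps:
D(x, o) = o (D(x, o) = o + 0 = o)
W = 0 (W = 0*(4 + 4) = 0*8 = 0)
Z(J) = 0
E(-63, 67) + Z(Q(D(2, -3), -3)) = -18 + 0 = -18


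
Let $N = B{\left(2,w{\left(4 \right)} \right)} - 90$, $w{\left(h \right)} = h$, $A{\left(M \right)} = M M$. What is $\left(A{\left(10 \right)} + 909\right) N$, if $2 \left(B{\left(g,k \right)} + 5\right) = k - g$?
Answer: $-94846$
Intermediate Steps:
$A{\left(M \right)} = M^{2}$
$B{\left(g,k \right)} = -5 + \frac{k}{2} - \frac{g}{2}$ ($B{\left(g,k \right)} = -5 + \frac{k - g}{2} = -5 - \left(\frac{g}{2} - \frac{k}{2}\right) = -5 + \frac{k}{2} - \frac{g}{2}$)
$N = -94$ ($N = \left(-5 + \frac{1}{2} \cdot 4 - 1\right) - 90 = \left(-5 + 2 - 1\right) - 90 = -4 - 90 = -94$)
$\left(A{\left(10 \right)} + 909\right) N = \left(10^{2} + 909\right) \left(-94\right) = \left(100 + 909\right) \left(-94\right) = 1009 \left(-94\right) = -94846$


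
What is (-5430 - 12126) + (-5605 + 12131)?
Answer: -11030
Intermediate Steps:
(-5430 - 12126) + (-5605 + 12131) = -17556 + 6526 = -11030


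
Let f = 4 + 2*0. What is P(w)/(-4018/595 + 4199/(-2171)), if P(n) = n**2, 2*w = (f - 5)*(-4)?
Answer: -56780/123313 ≈ -0.46045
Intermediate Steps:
f = 4 (f = 4 + 0 = 4)
w = 2 (w = ((4 - 5)*(-4))/2 = (-1*(-4))/2 = (1/2)*4 = 2)
P(w)/(-4018/595 + 4199/(-2171)) = 2**2/(-4018/595 + 4199/(-2171)) = 4/(-4018*1/595 + 4199*(-1/2171)) = 4/(-574/85 - 323/167) = 4/(-123313/14195) = 4*(-14195/123313) = -56780/123313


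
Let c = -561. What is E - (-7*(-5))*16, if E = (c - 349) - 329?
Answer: -1799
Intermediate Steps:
E = -1239 (E = (-561 - 349) - 329 = -910 - 329 = -1239)
E - (-7*(-5))*16 = -1239 - (-7*(-5))*16 = -1239 - 35*16 = -1239 - 1*560 = -1239 - 560 = -1799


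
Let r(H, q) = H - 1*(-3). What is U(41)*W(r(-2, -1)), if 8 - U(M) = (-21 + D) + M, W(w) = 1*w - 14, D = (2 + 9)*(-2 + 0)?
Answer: -130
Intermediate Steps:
r(H, q) = 3 + H (r(H, q) = H + 3 = 3 + H)
D = -22 (D = 11*(-2) = -22)
W(w) = -14 + w (W(w) = w - 14 = -14 + w)
U(M) = 51 - M (U(M) = 8 - ((-21 - 22) + M) = 8 - (-43 + M) = 8 + (43 - M) = 51 - M)
U(41)*W(r(-2, -1)) = (51 - 1*41)*(-14 + (3 - 2)) = (51 - 41)*(-14 + 1) = 10*(-13) = -130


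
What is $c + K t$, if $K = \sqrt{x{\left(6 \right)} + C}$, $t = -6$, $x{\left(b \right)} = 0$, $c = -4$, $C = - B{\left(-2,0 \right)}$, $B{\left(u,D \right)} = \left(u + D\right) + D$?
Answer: $-4 - 6 \sqrt{2} \approx -12.485$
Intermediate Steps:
$B{\left(u,D \right)} = u + 2 D$ ($B{\left(u,D \right)} = \left(D + u\right) + D = u + 2 D$)
$C = 2$ ($C = - (-2 + 2 \cdot 0) = - (-2 + 0) = \left(-1\right) \left(-2\right) = 2$)
$K = \sqrt{2}$ ($K = \sqrt{0 + 2} = \sqrt{2} \approx 1.4142$)
$c + K t = -4 + \sqrt{2} \left(-6\right) = -4 - 6 \sqrt{2}$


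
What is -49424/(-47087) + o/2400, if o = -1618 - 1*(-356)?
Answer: 29596903/56504400 ≈ 0.52380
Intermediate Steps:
o = -1262 (o = -1618 + 356 = -1262)
-49424/(-47087) + o/2400 = -49424/(-47087) - 1262/2400 = -49424*(-1/47087) - 1262*1/2400 = 49424/47087 - 631/1200 = 29596903/56504400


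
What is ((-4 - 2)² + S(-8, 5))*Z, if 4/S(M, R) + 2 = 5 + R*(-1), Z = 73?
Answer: 2482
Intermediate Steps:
S(M, R) = 4/(3 - R) (S(M, R) = 4/(-2 + (5 + R*(-1))) = 4/(-2 + (5 - R)) = 4/(3 - R))
((-4 - 2)² + S(-8, 5))*Z = ((-4 - 2)² - 4/(-3 + 5))*73 = ((-6)² - 4/2)*73 = (36 - 4*½)*73 = (36 - 2)*73 = 34*73 = 2482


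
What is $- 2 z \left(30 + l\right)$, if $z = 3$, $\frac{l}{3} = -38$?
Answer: $504$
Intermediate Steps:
$l = -114$ ($l = 3 \left(-38\right) = -114$)
$- 2 z \left(30 + l\right) = \left(-2\right) 3 \left(30 - 114\right) = \left(-6\right) \left(-84\right) = 504$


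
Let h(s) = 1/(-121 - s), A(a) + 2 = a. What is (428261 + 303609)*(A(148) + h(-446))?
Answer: 6945592674/65 ≈ 1.0686e+8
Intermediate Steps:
A(a) = -2 + a
(428261 + 303609)*(A(148) + h(-446)) = (428261 + 303609)*((-2 + 148) - 1/(121 - 446)) = 731870*(146 - 1/(-325)) = 731870*(146 - 1*(-1/325)) = 731870*(146 + 1/325) = 731870*(47451/325) = 6945592674/65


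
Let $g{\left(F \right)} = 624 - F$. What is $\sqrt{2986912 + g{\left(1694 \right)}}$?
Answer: $\sqrt{2985842} \approx 1728.0$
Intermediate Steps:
$\sqrt{2986912 + g{\left(1694 \right)}} = \sqrt{2986912 + \left(624 - 1694\right)} = \sqrt{2986912 - 1070} = \sqrt{2985842}$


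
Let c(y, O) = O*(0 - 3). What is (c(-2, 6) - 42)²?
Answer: 3600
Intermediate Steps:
c(y, O) = -3*O (c(y, O) = O*(-3) = -3*O)
(c(-2, 6) - 42)² = (-3*6 - 42)² = (-18 - 42)² = (-60)² = 3600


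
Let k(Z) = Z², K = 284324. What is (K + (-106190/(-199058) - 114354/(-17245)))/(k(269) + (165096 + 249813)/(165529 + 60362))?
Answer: 12248805027853354539/3117344804796758200 ≈ 3.9292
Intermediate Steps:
(K + (-106190/(-199058) - 114354/(-17245)))/(k(269) + (165096 + 249813)/(165529 + 60362)) = (284324 + (-106190/(-199058) - 114354/(-17245)))/(269² + (165096 + 249813)/(165529 + 60362)) = (284324 + (-106190*(-1/199058) - 114354*(-1/17245)))/(72361 + 414909/225891) = (284324 + (53095/99529 + 114354/17245))/(72361 + 414909*(1/225891)) = (284324 + 12297162541/1716377605)/(72361 + 46101/25099) = 488019643326561/(1716377605*(1816234840/25099)) = (488019643326561/1716377605)*(25099/1816234840) = 12248805027853354539/3117344804796758200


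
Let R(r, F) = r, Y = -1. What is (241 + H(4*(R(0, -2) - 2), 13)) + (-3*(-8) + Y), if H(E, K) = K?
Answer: 277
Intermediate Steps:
(241 + H(4*(R(0, -2) - 2), 13)) + (-3*(-8) + Y) = (241 + 13) + (-3*(-8) - 1) = 254 + (24 - 1) = 254 + 23 = 277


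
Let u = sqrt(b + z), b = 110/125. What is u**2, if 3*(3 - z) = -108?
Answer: 997/25 ≈ 39.880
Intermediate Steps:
z = 39 (z = 3 - 1/3*(-108) = 3 + 36 = 39)
b = 22/25 (b = 110*(1/125) = 22/25 ≈ 0.88000)
u = sqrt(997)/5 (u = sqrt(22/25 + 39) = sqrt(997/25) = sqrt(997)/5 ≈ 6.3151)
u**2 = (sqrt(997)/5)**2 = 997/25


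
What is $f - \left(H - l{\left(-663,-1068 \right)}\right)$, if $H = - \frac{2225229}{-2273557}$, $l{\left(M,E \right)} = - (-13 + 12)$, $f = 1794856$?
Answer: $\frac{4080707471120}{2273557} \approx 1.7949 \cdot 10^{6}$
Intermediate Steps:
$l{\left(M,E \right)} = 1$ ($l{\left(M,E \right)} = \left(-1\right) \left(-1\right) = 1$)
$H = \frac{2225229}{2273557}$ ($H = \left(-2225229\right) \left(- \frac{1}{2273557}\right) = \frac{2225229}{2273557} \approx 0.97874$)
$f - \left(H - l{\left(-663,-1068 \right)}\right) = 1794856 + \left(1 - \frac{2225229}{2273557}\right) = 1794856 + \frac{48328}{2273557} = \frac{4080707471120}{2273557}$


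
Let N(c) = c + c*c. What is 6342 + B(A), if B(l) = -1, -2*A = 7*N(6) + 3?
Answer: 6341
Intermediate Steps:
N(c) = c + c²
A = -297/2 (A = -(7*(6*(1 + 6)) + 3)/2 = -(7*(6*7) + 3)/2 = -(7*42 + 3)/2 = -(294 + 3)/2 = -½*297 = -297/2 ≈ -148.50)
6342 + B(A) = 6342 - 1 = 6341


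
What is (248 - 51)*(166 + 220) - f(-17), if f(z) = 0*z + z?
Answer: 76059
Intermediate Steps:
f(z) = z (f(z) = 0 + z = z)
(248 - 51)*(166 + 220) - f(-17) = (248 - 51)*(166 + 220) - 1*(-17) = 197*386 + 17 = 76042 + 17 = 76059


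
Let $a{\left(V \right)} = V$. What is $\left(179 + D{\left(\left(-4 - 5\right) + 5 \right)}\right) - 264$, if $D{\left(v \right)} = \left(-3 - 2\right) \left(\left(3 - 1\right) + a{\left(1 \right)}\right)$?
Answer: $-100$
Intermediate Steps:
$D{\left(v \right)} = -15$ ($D{\left(v \right)} = \left(-3 - 2\right) \left(\left(3 - 1\right) + 1\right) = - 5 \left(2 + 1\right) = \left(-5\right) 3 = -15$)
$\left(179 + D{\left(\left(-4 - 5\right) + 5 \right)}\right) - 264 = \left(179 - 15\right) - 264 = 164 - 264 = -100$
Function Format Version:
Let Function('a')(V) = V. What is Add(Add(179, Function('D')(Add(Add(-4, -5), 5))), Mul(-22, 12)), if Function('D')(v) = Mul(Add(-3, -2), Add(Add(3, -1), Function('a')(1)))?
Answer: -100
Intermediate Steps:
Function('D')(v) = -15 (Function('D')(v) = Mul(Add(-3, -2), Add(Add(3, -1), 1)) = Mul(-5, Add(2, 1)) = Mul(-5, 3) = -15)
Add(Add(179, Function('D')(Add(Add(-4, -5), 5))), Mul(-22, 12)) = Add(Add(179, -15), Mul(-22, 12)) = Add(164, -264) = -100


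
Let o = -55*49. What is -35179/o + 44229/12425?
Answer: 15894178/956725 ≈ 16.613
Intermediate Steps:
o = -2695
-35179/o + 44229/12425 = -35179/(-2695) + 44229/12425 = -35179*(-1/2695) + 44229*(1/12425) = 35179/2695 + 44229/12425 = 15894178/956725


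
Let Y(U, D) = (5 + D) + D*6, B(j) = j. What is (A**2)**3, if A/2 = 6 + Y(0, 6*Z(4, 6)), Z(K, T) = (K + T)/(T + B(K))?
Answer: 1418519112256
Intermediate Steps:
Z(K, T) = 1 (Z(K, T) = (K + T)/(T + K) = (K + T)/(K + T) = 1)
Y(U, D) = 5 + 7*D (Y(U, D) = (5 + D) + 6*D = 5 + 7*D)
A = 106 (A = 2*(6 + (5 + 7*(6*1))) = 2*(6 + (5 + 7*6)) = 2*(6 + (5 + 42)) = 2*(6 + 47) = 2*53 = 106)
(A**2)**3 = (106**2)**3 = 11236**3 = 1418519112256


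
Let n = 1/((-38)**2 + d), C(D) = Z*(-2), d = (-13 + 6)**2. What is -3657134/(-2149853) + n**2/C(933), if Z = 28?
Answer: 456508127441843/268359150068632 ≈ 1.7011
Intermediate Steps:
d = 49 (d = (-7)**2 = 49)
C(D) = -56 (C(D) = 28*(-2) = -56)
n = 1/1493 (n = 1/((-38)**2 + 49) = 1/(1444 + 49) = 1/1493 ≈ 0.00066979)
-3657134/(-2149853) + n**2/C(933) = -3657134/(-2149853) + (1/1493)**2/(-56) = -3657134*(-1/2149853) + (1/2229049)*(-1/56) = 3657134/2149853 - 1/124826744 = 456508127441843/268359150068632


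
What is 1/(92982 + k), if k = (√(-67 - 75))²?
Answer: 1/92840 ≈ 1.0771e-5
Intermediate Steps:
k = -142 (k = (√(-142))² = (I*√142)² = -142)
1/(92982 + k) = 1/(92982 - 142) = 1/92840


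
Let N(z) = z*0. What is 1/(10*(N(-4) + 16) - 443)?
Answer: -1/283 ≈ -0.0035336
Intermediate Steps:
N(z) = 0
1/(10*(N(-4) + 16) - 443) = 1/(10*(0 + 16) - 443) = 1/(10*16 - 443) = 1/(160 - 443) = 1/(-283) = -1/283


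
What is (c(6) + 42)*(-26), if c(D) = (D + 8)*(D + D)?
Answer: -5460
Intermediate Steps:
c(D) = 2*D*(8 + D) (c(D) = (8 + D)*(2*D) = 2*D*(8 + D))
(c(6) + 42)*(-26) = (2*6*(8 + 6) + 42)*(-26) = (2*6*14 + 42)*(-26) = (168 + 42)*(-26) = 210*(-26) = -5460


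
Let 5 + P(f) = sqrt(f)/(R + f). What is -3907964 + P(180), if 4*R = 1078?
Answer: -3907969 + 12*sqrt(5)/899 ≈ -3.9080e+6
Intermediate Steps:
R = 539/2 (R = (1/4)*1078 = 539/2 ≈ 269.50)
P(f) = -5 + sqrt(f)/(539/2 + f)
-3907964 + P(180) = -3907964 + (-2695 - 10*180 + 2*sqrt(180))/(539 + 2*180) = -3907964 + (-2695 - 1800 + 2*(6*sqrt(5)))/(539 + 360) = -3907964 + (-2695 - 1800 + 12*sqrt(5))/899 = -3907964 + (-4495 + 12*sqrt(5))/899 = -3907964 + (-5 + 12*sqrt(5)/899) = -3907969 + 12*sqrt(5)/899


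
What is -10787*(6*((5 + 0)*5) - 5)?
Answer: -1564115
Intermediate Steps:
-10787*(6*((5 + 0)*5) - 5) = -10787*(6*(5*5) - 5) = -10787*(6*25 - 5) = -10787*(150 - 5) = -10787*145 = -1564115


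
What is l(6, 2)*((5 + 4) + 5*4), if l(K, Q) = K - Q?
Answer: 116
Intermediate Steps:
l(6, 2)*((5 + 4) + 5*4) = (6 - 1*2)*((5 + 4) + 5*4) = (6 - 2)*(9 + 20) = 4*29 = 116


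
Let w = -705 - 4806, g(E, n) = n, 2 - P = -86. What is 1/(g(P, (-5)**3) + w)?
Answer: -1/5636 ≈ -0.00017743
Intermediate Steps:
P = 88 (P = 2 - 1*(-86) = 2 + 86 = 88)
w = -5511
1/(g(P, (-5)**3) + w) = 1/((-5)**3 - 5511) = 1/(-125 - 5511) = 1/(-5636) = -1/5636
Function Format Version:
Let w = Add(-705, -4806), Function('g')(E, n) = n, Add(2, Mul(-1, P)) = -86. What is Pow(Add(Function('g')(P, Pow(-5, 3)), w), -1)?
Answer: Rational(-1, 5636) ≈ -0.00017743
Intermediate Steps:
P = 88 (P = Add(2, Mul(-1, -86)) = Add(2, 86) = 88)
w = -5511
Pow(Add(Function('g')(P, Pow(-5, 3)), w), -1) = Pow(Add(Pow(-5, 3), -5511), -1) = Pow(Add(-125, -5511), -1) = Pow(-5636, -1) = Rational(-1, 5636)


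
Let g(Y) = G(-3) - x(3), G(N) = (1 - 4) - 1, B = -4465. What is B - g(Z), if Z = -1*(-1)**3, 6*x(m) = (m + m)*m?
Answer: -4458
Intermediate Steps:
x(m) = m**2/3 (x(m) = ((m + m)*m)/6 = ((2*m)*m)/6 = (2*m**2)/6 = m**2/3)
G(N) = -4 (G(N) = -3 - 1 = -4)
Z = 1 (Z = -1*(-1) = 1)
g(Y) = -7 (g(Y) = -4 - 3**2/3 = -4 - 9/3 = -4 - 1*3 = -4 - 3 = -7)
B - g(Z) = -4465 - 1*(-7) = -4465 + 7 = -4458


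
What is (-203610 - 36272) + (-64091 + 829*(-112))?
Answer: -396821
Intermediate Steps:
(-203610 - 36272) + (-64091 + 829*(-112)) = -239882 + (-64091 - 92848) = -239882 - 156939 = -396821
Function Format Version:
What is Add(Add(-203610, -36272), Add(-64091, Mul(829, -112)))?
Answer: -396821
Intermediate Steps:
Add(Add(-203610, -36272), Add(-64091, Mul(829, -112))) = Add(-239882, Add(-64091, -92848)) = Add(-239882, -156939) = -396821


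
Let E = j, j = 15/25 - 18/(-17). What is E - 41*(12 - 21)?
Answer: 31506/85 ≈ 370.66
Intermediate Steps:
j = 141/85 (j = 15*(1/25) - 18*(-1/17) = ⅗ + 18/17 = 141/85 ≈ 1.6588)
E = 141/85 ≈ 1.6588
E - 41*(12 - 21) = 141/85 - 41*(12 - 21) = 141/85 - 41*(-9) = 141/85 + 369 = 31506/85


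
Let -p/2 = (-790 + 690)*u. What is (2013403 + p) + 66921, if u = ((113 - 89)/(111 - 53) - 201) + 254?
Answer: 60639196/29 ≈ 2.0910e+6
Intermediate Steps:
u = 1549/29 (u = (24/58 - 201) + 254 = (24*(1/58) - 201) + 254 = (12/29 - 201) + 254 = -5817/29 + 254 = 1549/29 ≈ 53.414)
p = 309800/29 (p = -2*(-790 + 690)*1549/29 = -(-200)*1549/29 = -2*(-154900/29) = 309800/29 ≈ 10683.)
(2013403 + p) + 66921 = (2013403 + 309800/29) + 66921 = 58698487/29 + 66921 = 60639196/29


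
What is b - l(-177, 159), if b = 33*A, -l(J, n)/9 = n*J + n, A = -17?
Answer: -252417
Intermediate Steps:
l(J, n) = -9*n - 9*J*n (l(J, n) = -9*(n*J + n) = -9*(J*n + n) = -9*(n + J*n) = -9*n - 9*J*n)
b = -561 (b = 33*(-17) = -561)
b - l(-177, 159) = -561 - (-9)*159*(1 - 177) = -561 - (-9)*159*(-176) = -561 - 1*251856 = -561 - 251856 = -252417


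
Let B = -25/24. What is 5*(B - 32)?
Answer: -3965/24 ≈ -165.21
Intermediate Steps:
B = -25/24 (B = -25*1/24 = -25/24 ≈ -1.0417)
5*(B - 32) = 5*(-25/24 - 32) = 5*(-793/24) = -3965/24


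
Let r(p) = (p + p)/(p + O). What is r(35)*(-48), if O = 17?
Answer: -840/13 ≈ -64.615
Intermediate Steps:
r(p) = 2*p/(17 + p) (r(p) = (p + p)/(p + 17) = (2*p)/(17 + p) = 2*p/(17 + p))
r(35)*(-48) = (2*35/(17 + 35))*(-48) = (2*35/52)*(-48) = (2*35*(1/52))*(-48) = (35/26)*(-48) = -840/13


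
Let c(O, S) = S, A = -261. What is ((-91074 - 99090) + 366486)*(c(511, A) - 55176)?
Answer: -9774762714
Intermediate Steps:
((-91074 - 99090) + 366486)*(c(511, A) - 55176) = ((-91074 - 99090) + 366486)*(-261 - 55176) = (-190164 + 366486)*(-55437) = 176322*(-55437) = -9774762714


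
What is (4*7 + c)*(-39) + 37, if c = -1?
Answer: -1016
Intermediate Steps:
(4*7 + c)*(-39) + 37 = (4*7 - 1)*(-39) + 37 = (28 - 1)*(-39) + 37 = 27*(-39) + 37 = -1053 + 37 = -1016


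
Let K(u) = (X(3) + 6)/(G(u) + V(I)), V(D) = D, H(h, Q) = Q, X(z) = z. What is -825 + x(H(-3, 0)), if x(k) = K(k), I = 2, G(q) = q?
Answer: -1641/2 ≈ -820.50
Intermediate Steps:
K(u) = 9/(2 + u) (K(u) = (3 + 6)/(u + 2) = 9/(2 + u))
x(k) = 9/(2 + k)
-825 + x(H(-3, 0)) = -825 + 9/(2 + 0) = -825 + 9/2 = -1641/2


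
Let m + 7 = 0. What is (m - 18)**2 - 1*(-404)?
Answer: 1029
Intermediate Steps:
m = -7 (m = -7 + 0 = -7)
(m - 18)**2 - 1*(-404) = (-7 - 18)**2 - 1*(-404) = (-25)**2 + 404 = 625 + 404 = 1029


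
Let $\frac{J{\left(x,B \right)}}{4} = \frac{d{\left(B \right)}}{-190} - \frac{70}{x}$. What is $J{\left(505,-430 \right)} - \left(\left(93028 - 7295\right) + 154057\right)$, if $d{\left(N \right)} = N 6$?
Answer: $- \frac{460053842}{1919} \approx -2.3974 \cdot 10^{5}$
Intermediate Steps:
$d{\left(N \right)} = 6 N$
$J{\left(x,B \right)} = - \frac{280}{x} - \frac{12 B}{95}$ ($J{\left(x,B \right)} = 4 \left(\frac{6 B}{-190} - \frac{70}{x}\right) = 4 \left(6 B \left(- \frac{1}{190}\right) - \frac{70}{x}\right) = 4 \left(- \frac{3 B}{95} - \frac{70}{x}\right) = 4 \left(- \frac{70}{x} - \frac{3 B}{95}\right) = - \frac{280}{x} - \frac{12 B}{95}$)
$J{\left(505,-430 \right)} - \left(\left(93028 - 7295\right) + 154057\right) = \left(- \frac{280}{505} - - \frac{1032}{19}\right) - \left(\left(93028 - 7295\right) + 154057\right) = \left(\left(-280\right) \frac{1}{505} + \frac{1032}{19}\right) - \left(85733 + 154057\right) = \left(- \frac{56}{101} + \frac{1032}{19}\right) - 239790 = \frac{103168}{1919} - 239790 = - \frac{460053842}{1919}$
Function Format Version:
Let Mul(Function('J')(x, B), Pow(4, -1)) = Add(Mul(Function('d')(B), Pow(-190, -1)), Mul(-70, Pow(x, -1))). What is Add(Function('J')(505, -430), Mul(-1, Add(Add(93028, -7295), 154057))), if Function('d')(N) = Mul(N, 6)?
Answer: Rational(-460053842, 1919) ≈ -2.3974e+5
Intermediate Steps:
Function('d')(N) = Mul(6, N)
Function('J')(x, B) = Add(Mul(-280, Pow(x, -1)), Mul(Rational(-12, 95), B)) (Function('J')(x, B) = Mul(4, Add(Mul(Mul(6, B), Pow(-190, -1)), Mul(-70, Pow(x, -1)))) = Mul(4, Add(Mul(Mul(6, B), Rational(-1, 190)), Mul(-70, Pow(x, -1)))) = Mul(4, Add(Mul(Rational(-3, 95), B), Mul(-70, Pow(x, -1)))) = Mul(4, Add(Mul(-70, Pow(x, -1)), Mul(Rational(-3, 95), B))) = Add(Mul(-280, Pow(x, -1)), Mul(Rational(-12, 95), B)))
Add(Function('J')(505, -430), Mul(-1, Add(Add(93028, -7295), 154057))) = Add(Add(Mul(-280, Pow(505, -1)), Mul(Rational(-12, 95), -430)), Mul(-1, Add(Add(93028, -7295), 154057))) = Add(Add(Mul(-280, Rational(1, 505)), Rational(1032, 19)), Mul(-1, Add(85733, 154057))) = Add(Add(Rational(-56, 101), Rational(1032, 19)), Mul(-1, 239790)) = Add(Rational(103168, 1919), -239790) = Rational(-460053842, 1919)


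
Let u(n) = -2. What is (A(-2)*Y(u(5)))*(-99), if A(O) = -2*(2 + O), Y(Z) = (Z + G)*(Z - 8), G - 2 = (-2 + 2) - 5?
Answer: 0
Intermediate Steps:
G = -3 (G = 2 + ((-2 + 2) - 5) = 2 + (0 - 5) = 2 - 5 = -3)
Y(Z) = (-8 + Z)*(-3 + Z) (Y(Z) = (Z - 3)*(Z - 8) = (-3 + Z)*(-8 + Z) = (-8 + Z)*(-3 + Z))
A(O) = -4 - 2*O
(A(-2)*Y(u(5)))*(-99) = ((-4 - 2*(-2))*(24 + (-2)² - 11*(-2)))*(-99) = ((-4 + 4)*(24 + 4 + 22))*(-99) = (0*50)*(-99) = 0*(-99) = 0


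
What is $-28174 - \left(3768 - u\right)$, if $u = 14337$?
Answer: $-17605$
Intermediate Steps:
$-28174 - \left(3768 - u\right) = -28174 - \left(3768 - 14337\right) = -28174 - -10569 = -28174 + 10569 = -17605$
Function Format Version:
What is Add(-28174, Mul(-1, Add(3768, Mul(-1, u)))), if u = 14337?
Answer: -17605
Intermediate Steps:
Add(-28174, Mul(-1, Add(3768, Mul(-1, u)))) = Add(-28174, Mul(-1, Add(3768, Mul(-1, 14337)))) = Add(-28174, Mul(-1, Add(3768, -14337))) = Add(-28174, Mul(-1, -10569)) = Add(-28174, 10569) = -17605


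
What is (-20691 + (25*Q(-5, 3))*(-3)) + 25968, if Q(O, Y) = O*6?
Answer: 7527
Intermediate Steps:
Q(O, Y) = 6*O
(-20691 + (25*Q(-5, 3))*(-3)) + 25968 = (-20691 + (25*(6*(-5)))*(-3)) + 25968 = (-20691 + (25*(-30))*(-3)) + 25968 = (-20691 - 750*(-3)) + 25968 = (-20691 + 2250) + 25968 = -18441 + 25968 = 7527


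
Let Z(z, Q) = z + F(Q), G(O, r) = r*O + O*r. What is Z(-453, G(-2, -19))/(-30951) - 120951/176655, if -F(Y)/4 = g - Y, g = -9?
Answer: -1241197462/1822549635 ≈ -0.68102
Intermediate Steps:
F(Y) = 36 + 4*Y (F(Y) = -4*(-9 - Y) = 36 + 4*Y)
G(O, r) = 2*O*r (G(O, r) = O*r + O*r = 2*O*r)
Z(z, Q) = 36 + z + 4*Q (Z(z, Q) = z + (36 + 4*Q) = 36 + z + 4*Q)
Z(-453, G(-2, -19))/(-30951) - 120951/176655 = (36 - 453 + 4*(2*(-2)*(-19)))/(-30951) - 120951/176655 = (36 - 453 + 4*76)*(-1/30951) - 120951*1/176655 = (36 - 453 + 304)*(-1/30951) - 40317/58885 = -113*(-1/30951) - 40317/58885 = 113/30951 - 40317/58885 = -1241197462/1822549635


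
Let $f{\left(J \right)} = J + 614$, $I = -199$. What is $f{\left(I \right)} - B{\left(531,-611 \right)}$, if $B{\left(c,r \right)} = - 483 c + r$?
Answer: $257499$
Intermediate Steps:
$f{\left(J \right)} = 614 + J$
$B{\left(c,r \right)} = r - 483 c$
$f{\left(I \right)} - B{\left(531,-611 \right)} = \left(614 - 199\right) - \left(-611 - 256473\right) = 415 - \left(-611 - 256473\right) = 415 - -257084 = 415 + 257084 = 257499$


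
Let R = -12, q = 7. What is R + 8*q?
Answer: 44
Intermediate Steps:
R + 8*q = -12 + 8*7 = -12 + 56 = 44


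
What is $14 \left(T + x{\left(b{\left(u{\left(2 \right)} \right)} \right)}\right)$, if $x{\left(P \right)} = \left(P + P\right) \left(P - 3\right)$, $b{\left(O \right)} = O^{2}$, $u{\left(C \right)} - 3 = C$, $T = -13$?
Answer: $15218$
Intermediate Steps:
$u{\left(C \right)} = 3 + C$
$x{\left(P \right)} = 2 P \left(-3 + P\right)$
$14 \left(T + x{\left(b{\left(u{\left(2 \right)} \right)} \right)}\right) = 14 \left(-13 + 2 \left(3 + 2\right)^{2} \left(-3 + \left(3 + 2\right)^{2}\right)\right) = 14 \left(-13 + 2 \cdot 5^{2} \left(-3 + 5^{2}\right)\right) = 14 \left(-13 + 2 \cdot 25 \left(-3 + 25\right)\right) = 14 \left(-13 + 2 \cdot 25 \cdot 22\right) = 14 \left(-13 + 1100\right) = 14 \cdot 1087 = 15218$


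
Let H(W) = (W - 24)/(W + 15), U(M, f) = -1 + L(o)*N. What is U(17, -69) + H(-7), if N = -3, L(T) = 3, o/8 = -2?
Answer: -111/8 ≈ -13.875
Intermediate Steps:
o = -16 (o = 8*(-2) = -16)
U(M, f) = -10 (U(M, f) = -1 + 3*(-3) = -1 - 9 = -10)
H(W) = (-24 + W)/(15 + W)
U(17, -69) + H(-7) = -10 + (-24 - 7)/(15 - 7) = -10 - 31/8 = -111/8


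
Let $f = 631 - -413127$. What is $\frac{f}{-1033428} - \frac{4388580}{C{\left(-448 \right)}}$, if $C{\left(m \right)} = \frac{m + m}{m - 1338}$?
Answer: $- \frac{36160772519767}{4133712} \approx -8.7478 \cdot 10^{6}$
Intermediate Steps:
$C{\left(m \right)} = \frac{2 m}{-1338 + m}$
$f = 413758$ ($f = 631 + 413127 = 413758$)
$\frac{f}{-1033428} - \frac{4388580}{C{\left(-448 \right)}} = \frac{413758}{-1033428} - \frac{4388580}{2 \left(-448\right) \frac{1}{-1338 - 448}} = 413758 \left(- \frac{1}{1033428}\right) - \frac{4388580}{2 \left(-448\right) \frac{1}{-1786}} = - \frac{206879}{516714} - \frac{4388580}{2 \left(-448\right) \left(- \frac{1}{1786}\right)} = - \frac{206879}{516714} - \frac{4388580}{\frac{448}{893}} = - \frac{206879}{516714} - \frac{139964355}{16} = - \frac{36160772519767}{4133712}$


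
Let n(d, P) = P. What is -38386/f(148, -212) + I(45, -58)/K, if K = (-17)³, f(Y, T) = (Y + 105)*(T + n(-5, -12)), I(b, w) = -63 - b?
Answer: 97355497/139214768 ≈ 0.69932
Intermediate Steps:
f(Y, T) = (-12 + T)*(105 + Y) (f(Y, T) = (Y + 105)*(T - 12) = (105 + Y)*(-12 + T) = (-12 + T)*(105 + Y))
K = -4913
-38386/f(148, -212) + I(45, -58)/K = -38386/(-1260 - 12*148 + 105*(-212) - 212*148) + (-63 - 1*45)/(-4913) = -38386/(-1260 - 1776 - 22260 - 31376) + (-63 - 45)*(-1/4913) = -38386/(-56672) - 108*(-1/4913) = -38386*(-1/56672) + 108/4913 = 19193/28336 + 108/4913 = 97355497/139214768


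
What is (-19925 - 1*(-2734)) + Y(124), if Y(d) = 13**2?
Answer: -17022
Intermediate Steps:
Y(d) = 169
(-19925 - 1*(-2734)) + Y(124) = (-19925 - 1*(-2734)) + 169 = (-19925 + 2734) + 169 = -17191 + 169 = -17022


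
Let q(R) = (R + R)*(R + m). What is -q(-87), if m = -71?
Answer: -27492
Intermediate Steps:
q(R) = 2*R*(-71 + R) (q(R) = (R + R)*(R - 71) = (2*R)*(-71 + R) = 2*R*(-71 + R))
-q(-87) = -2*(-87)*(-71 - 87) = -2*(-87)*(-158) = -1*27492 = -27492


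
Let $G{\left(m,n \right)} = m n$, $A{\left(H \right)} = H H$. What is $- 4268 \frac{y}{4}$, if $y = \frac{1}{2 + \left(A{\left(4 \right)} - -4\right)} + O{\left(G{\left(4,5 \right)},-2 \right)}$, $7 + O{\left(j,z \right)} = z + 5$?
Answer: $\frac{8439}{2} \approx 4219.5$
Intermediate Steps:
$A{\left(H \right)} = H^{2}$
$O{\left(j,z \right)} = -2 + z$ ($O{\left(j,z \right)} = -7 + \left(z + 5\right) = -7 + \left(5 + z\right) = -2 + z$)
$y = - \frac{87}{22}$ ($y = \frac{1}{2 - \left(-4 - 4^{2}\right)} - 4 = \frac{1}{2 + \left(16 + 4\right)} - 4 = \frac{1}{2 + 20} - 4 = \frac{1}{22} - 4 = - \frac{87}{22} \approx -3.9545$)
$- 4268 \frac{y}{4} = - 4268 \left(- \frac{87}{22 \cdot 4}\right) = - 4268 \left(\left(- \frac{87}{22}\right) \frac{1}{4}\right) = \left(-4268\right) \left(- \frac{87}{88}\right) = \frac{8439}{2}$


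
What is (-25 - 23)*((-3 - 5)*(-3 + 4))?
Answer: 384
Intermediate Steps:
(-25 - 23)*((-3 - 5)*(-3 + 4)) = -(-384) = -48*(-8) = 384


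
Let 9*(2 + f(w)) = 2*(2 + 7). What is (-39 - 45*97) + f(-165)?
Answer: -4404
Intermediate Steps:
f(w) = 0 (f(w) = -2 + (2*(2 + 7))/9 = -2 + (2*9)/9 = -2 + (⅑)*18 = -2 + 2 = 0)
(-39 - 45*97) + f(-165) = (-39 - 45*97) + 0 = (-39 - 4365) + 0 = -4404 + 0 = -4404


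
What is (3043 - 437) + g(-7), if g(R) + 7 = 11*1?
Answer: 2610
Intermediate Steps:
g(R) = 4 (g(R) = -7 + 11*1 = -7 + 11 = 4)
(3043 - 437) + g(-7) = (3043 - 437) + 4 = 2606 + 4 = 2610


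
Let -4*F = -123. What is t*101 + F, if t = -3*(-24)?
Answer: 29211/4 ≈ 7302.8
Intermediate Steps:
F = 123/4 (F = -1/4*(-123) = 123/4 ≈ 30.750)
t = 72
t*101 + F = 72*101 + 123/4 = 7272 + 123/4 = 29211/4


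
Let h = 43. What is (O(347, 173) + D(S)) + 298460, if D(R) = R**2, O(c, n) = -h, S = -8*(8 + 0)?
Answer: 302513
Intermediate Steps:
S = -64 (S = -8*8 = -64)
O(c, n) = -43 (O(c, n) = -1*43 = -43)
(O(347, 173) + D(S)) + 298460 = (-43 + (-64)**2) + 298460 = (-43 + 4096) + 298460 = 4053 + 298460 = 302513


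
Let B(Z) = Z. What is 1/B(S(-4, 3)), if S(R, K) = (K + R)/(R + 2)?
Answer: 2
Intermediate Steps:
S(R, K) = (K + R)/(2 + R)
1/B(S(-4, 3)) = 1/((3 - 4)/(2 - 4)) = 1/(-1/(-2)) = 1/(-1/2*(-1)) = 1/(1/2) = 2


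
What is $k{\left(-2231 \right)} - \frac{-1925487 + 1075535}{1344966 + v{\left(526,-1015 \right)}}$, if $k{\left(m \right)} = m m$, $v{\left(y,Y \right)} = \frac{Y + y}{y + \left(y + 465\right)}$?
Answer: $\frac{10155375309886997}{2040312933} \approx 4.9774 \cdot 10^{6}$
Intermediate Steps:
$v{\left(y,Y \right)} = \frac{Y + y}{465 + 2 y}$ ($v{\left(y,Y \right)} = \frac{Y + y}{y + \left(465 + y\right)} = \frac{Y + y}{465 + 2 y}$)
$k{\left(m \right)} = m^{2}$
$k{\left(-2231 \right)} - \frac{-1925487 + 1075535}{1344966 + v{\left(526,-1015 \right)}} = \left(-2231\right)^{2} - \frac{-1925487 + 1075535}{1344966 + \frac{-1015 + 526}{465 + 2 \cdot 526}} = 4977361 - - \frac{849952}{1344966 + \frac{1}{465 + 1052} \left(-489\right)} = 4977361 - - \frac{849952}{1344966 + \frac{1}{1517} \left(-489\right)} = 4977361 - - \frac{849952}{1344966 - \frac{489}{1517}} = 4977361 - - \frac{849952}{\frac{2040312933}{1517}} = 4977361 - \left(-849952\right) \frac{1517}{2040312933} = 4977361 - - \frac{1289377184}{2040312933} = 4977361 + \frac{1289377184}{2040312933} = \frac{10155375309886997}{2040312933}$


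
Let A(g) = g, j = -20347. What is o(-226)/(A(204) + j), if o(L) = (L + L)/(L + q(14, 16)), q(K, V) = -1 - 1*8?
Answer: -452/4733605 ≈ -9.5487e-5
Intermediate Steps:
q(K, V) = -9 (q(K, V) = -1 - 8 = -9)
o(L) = 2*L/(-9 + L) (o(L) = (L + L)/(L - 9) = (2*L)/(-9 + L) = 2*L/(-9 + L))
o(-226)/(A(204) + j) = (2*(-226)/(-9 - 226))/(204 - 20347) = (2*(-226)/(-235))/(-20143) = (2*(-226)*(-1/235))*(-1/20143) = (452/235)*(-1/20143) = -452/4733605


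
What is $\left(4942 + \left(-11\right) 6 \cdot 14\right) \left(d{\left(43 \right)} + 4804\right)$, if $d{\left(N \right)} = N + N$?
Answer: $19648020$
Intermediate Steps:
$d{\left(N \right)} = 2 N$
$\left(4942 + \left(-11\right) 6 \cdot 14\right) \left(d{\left(43 \right)} + 4804\right) = \left(4942 + \left(-11\right) 6 \cdot 14\right) \left(2 \cdot 43 + 4804\right) = \left(4942 - 924\right) \left(86 + 4804\right) = \left(4942 - 924\right) 4890 = 4018 \cdot 4890 = 19648020$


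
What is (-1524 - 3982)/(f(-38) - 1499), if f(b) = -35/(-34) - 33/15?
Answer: 936020/255029 ≈ 3.6702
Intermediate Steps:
f(b) = -199/170 (f(b) = -35*(-1/34) - 33*1/15 = 35/34 - 11/5 = -199/170)
(-1524 - 3982)/(f(-38) - 1499) = (-1524 - 3982)/(-199/170 - 1499) = -5506/(-255029/170) = -5506*(-170/255029) = 936020/255029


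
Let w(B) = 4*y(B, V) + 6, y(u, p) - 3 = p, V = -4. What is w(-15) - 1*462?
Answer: -460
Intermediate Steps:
y(u, p) = 3 + p
w(B) = 2 (w(B) = 4*(3 - 4) + 6 = 4*(-1) + 6 = -4 + 6 = 2)
w(-15) - 1*462 = 2 - 1*462 = 2 - 462 = -460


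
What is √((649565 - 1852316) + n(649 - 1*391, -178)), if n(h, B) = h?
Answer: I*√1202493 ≈ 1096.6*I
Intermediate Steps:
√((649565 - 1852316) + n(649 - 1*391, -178)) = √((649565 - 1852316) + (649 - 1*391)) = √(-1202751 + (649 - 391)) = √(-1202751 + 258) = √(-1202493) = I*√1202493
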